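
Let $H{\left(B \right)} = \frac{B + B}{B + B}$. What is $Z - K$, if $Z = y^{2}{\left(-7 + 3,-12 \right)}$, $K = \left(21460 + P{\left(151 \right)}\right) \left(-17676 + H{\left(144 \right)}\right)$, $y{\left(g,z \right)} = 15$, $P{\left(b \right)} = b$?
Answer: $381974650$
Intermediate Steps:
$H{\left(B \right)} = 1$ ($H{\left(B \right)} = \frac{2 B}{2 B} = 2 B \frac{1}{2 B} = 1$)
$K = -381974425$ ($K = \left(21460 + 151\right) \left(-17676 + 1\right) = 21611 \left(-17675\right) = -381974425$)
$Z = 225$ ($Z = 15^{2} = 225$)
$Z - K = 225 - -381974425 = 225 + 381974425 = 381974650$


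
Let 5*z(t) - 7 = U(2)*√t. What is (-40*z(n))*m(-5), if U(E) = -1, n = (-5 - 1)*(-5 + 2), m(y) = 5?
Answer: -280 + 120*√2 ≈ -110.29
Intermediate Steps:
n = 18 (n = -6*(-3) = 18)
z(t) = 7/5 - √t/5 (z(t) = 7/5 + (-√t)/5 = 7/5 - √t/5)
(-40*z(n))*m(-5) = -40*(7/5 - 3*√2/5)*5 = (-56 + 24*√2)*5 = -280 + 120*√2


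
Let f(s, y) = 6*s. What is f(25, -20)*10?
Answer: 1500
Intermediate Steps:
f(25, -20)*10 = (6*25)*10 = 150*10 = 1500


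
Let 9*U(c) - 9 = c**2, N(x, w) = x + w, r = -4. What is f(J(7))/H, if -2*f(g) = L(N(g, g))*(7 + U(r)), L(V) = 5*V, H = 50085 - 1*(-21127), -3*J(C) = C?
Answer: 770/480681 ≈ 0.0016019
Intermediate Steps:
J(C) = -C/3
N(x, w) = w + x
H = 71212 (H = 50085 + 21127 = 71212)
U(c) = 1 + c**2/9
f(g) = -440*g/9 (f(g) = -5*(g + g)*(7 + (1 + (1/9)*(-4)**2))/2 = -5*(2*g)*(7 + (1 + (1/9)*16))/2 = -10*g*(7 + (1 + 16/9))/2 = -10*g*(7 + 25/9)/2 = -10*g*88/(2*9) = -440*g/9)
f(J(7))/H = -(-440)*7/27/71212 = -440/9*(-7/3)*(1/71212) = (3080/27)*(1/71212) = 770/480681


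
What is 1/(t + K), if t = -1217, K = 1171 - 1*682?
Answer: -1/728 ≈ -0.0013736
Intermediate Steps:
K = 489 (K = 1171 - 682 = 489)
1/(t + K) = 1/(-1217 + 489) = 1/(-728) = -1/728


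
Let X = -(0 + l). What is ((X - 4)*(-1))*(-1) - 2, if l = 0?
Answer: -6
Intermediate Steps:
X = 0 (X = -(0 + 0) = -1*0 = 0)
((X - 4)*(-1))*(-1) - 2 = ((0 - 4)*(-1))*(-1) - 2 = -4*(-1)*(-1) - 2 = 4*(-1) - 2 = -4 - 2 = -6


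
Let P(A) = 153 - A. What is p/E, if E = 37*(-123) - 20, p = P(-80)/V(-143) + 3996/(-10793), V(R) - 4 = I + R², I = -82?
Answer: 78887747/1004999271913 ≈ 7.8495e-5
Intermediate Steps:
V(R) = -78 + R² (V(R) = 4 + (-82 + R²) = -78 + R²)
p = -78887747/219864203 (p = (153 - 1*(-80))/(-78 + (-143)²) + 3996/(-10793) = (153 + 80)/(-78 + 20449) + 3996*(-1/10793) = 233/20371 - 3996/10793 = -78887747/219864203 ≈ -0.35880)
E = -4571 (E = -4551 - 20 = -4571)
p/E = -78887747/219864203/(-4571) = -78887747/219864203*(-1/4571) = 78887747/1004999271913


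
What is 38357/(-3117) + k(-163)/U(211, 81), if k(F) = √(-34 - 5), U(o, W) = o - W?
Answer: -38357/3117 + I*√39/130 ≈ -12.306 + 0.048038*I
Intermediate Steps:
k(F) = I*√39 (k(F) = √(-39) = I*√39)
38357/(-3117) + k(-163)/U(211, 81) = 38357/(-3117) + (I*√39)/(211 - 1*81) = 38357*(-1/3117) + (I*√39)/(211 - 81) = -38357/3117 + (I*√39)/130 = -38357/3117 + (I*√39)*(1/130) = -38357/3117 + I*√39/130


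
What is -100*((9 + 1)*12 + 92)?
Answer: -21200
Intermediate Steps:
-100*((9 + 1)*12 + 92) = -100*(10*12 + 92) = -100*(120 + 92) = -100*212 = -21200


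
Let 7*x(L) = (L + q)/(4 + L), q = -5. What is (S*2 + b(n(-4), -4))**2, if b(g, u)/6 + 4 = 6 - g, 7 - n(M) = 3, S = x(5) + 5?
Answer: 4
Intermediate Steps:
x(L) = (-5 + L)/(7*(4 + L)) (x(L) = ((L - 5)/(4 + L))/7 = ((-5 + L)/(4 + L))/7 = (-5 + L)/(7*(4 + L)))
S = 5 (S = (-5 + 5)/(7*(4 + 5)) + 5 = (1/7)*0/9 + 5 = (1/7)*(1/9)*0 + 5 = 0 + 5 = 5)
n(M) = 4 (n(M) = 7 - 1*3 = 7 - 3 = 4)
b(g, u) = 12 - 6*g (b(g, u) = -24 + 6*(6 - g) = -24 + (36 - 6*g) = 12 - 6*g)
(S*2 + b(n(-4), -4))**2 = (5*2 + (12 - 6*4))**2 = (10 + (12 - 24))**2 = (10 - 12)**2 = (-2)**2 = 4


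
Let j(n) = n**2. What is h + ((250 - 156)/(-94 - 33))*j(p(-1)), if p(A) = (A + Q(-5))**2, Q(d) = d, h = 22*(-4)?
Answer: -133000/127 ≈ -1047.2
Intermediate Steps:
h = -88
p(A) = (-5 + A)**2 (p(A) = (A - 5)**2 = (-5 + A)**2)
h + ((250 - 156)/(-94 - 33))*j(p(-1)) = -88 + ((250 - 156)/(-94 - 33))*((-5 - 1)**2)**2 = -88 + (94/(-127))*((-6)**2)**2 = -88 + (94*(-1/127))*36**2 = -88 - 94/127*1296 = -88 - 121824/127 = -133000/127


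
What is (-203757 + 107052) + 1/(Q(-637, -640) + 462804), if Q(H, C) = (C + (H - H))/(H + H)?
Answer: -28509259487303/294806468 ≈ -96705.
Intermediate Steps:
Q(H, C) = C/(2*H) (Q(H, C) = (C + 0)/((2*H)) = C*(1/(2*H)) = C/(2*H))
(-203757 + 107052) + 1/(Q(-637, -640) + 462804) = (-203757 + 107052) + 1/((½)*(-640)/(-637) + 462804) = -96705 + 1/((½)*(-640)*(-1/637) + 462804) = -96705 + 1/(320/637 + 462804) = -96705 + 1/(294806468/637) = -96705 + 637/294806468 = -28509259487303/294806468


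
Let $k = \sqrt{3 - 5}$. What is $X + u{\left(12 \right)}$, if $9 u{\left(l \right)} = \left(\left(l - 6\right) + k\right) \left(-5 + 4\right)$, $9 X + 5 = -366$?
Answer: $- \frac{377}{9} - \frac{i \sqrt{2}}{9} \approx -41.889 - 0.15713 i$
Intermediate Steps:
$k = i \sqrt{2}$ ($k = \sqrt{-2} = i \sqrt{2} \approx 1.4142 i$)
$X = - \frac{371}{9}$ ($X = - \frac{5}{9} + \frac{1}{9} \left(-366\right) = - \frac{5}{9} - \frac{122}{3} = - \frac{371}{9} \approx -41.222$)
$u{\left(l \right)} = \frac{2}{3} - \frac{l}{9} - \frac{i \sqrt{2}}{9}$ ($u{\left(l \right)} = \frac{\left(\left(l - 6\right) + i \sqrt{2}\right) \left(-5 + 4\right)}{9} = \frac{\left(\left(l - 6\right) + i \sqrt{2}\right) \left(-1\right)}{9} = \frac{\left(\left(-6 + l\right) + i \sqrt{2}\right) \left(-1\right)}{9} = \frac{\left(-6 + l + i \sqrt{2}\right) \left(-1\right)}{9} = \frac{6 - l - i \sqrt{2}}{9} = \frac{2}{3} - \frac{l}{9} - \frac{i \sqrt{2}}{9}$)
$X + u{\left(12 \right)} = - \frac{371}{9} - \left(\frac{2}{3} + \frac{i \sqrt{2}}{9}\right) = - \frac{377}{9} - \frac{i \sqrt{2}}{9}$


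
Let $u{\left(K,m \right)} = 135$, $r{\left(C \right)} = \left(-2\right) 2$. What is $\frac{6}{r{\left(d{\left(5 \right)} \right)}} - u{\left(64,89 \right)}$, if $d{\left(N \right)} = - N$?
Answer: $- \frac{273}{2} \approx -136.5$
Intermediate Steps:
$r{\left(C \right)} = -4$
$\frac{6}{r{\left(d{\left(5 \right)} \right)}} - u{\left(64,89 \right)} = \frac{6}{-4} - 135 = 6 \left(- \frac{1}{4}\right) - 135 = - \frac{3}{2} - 135 = - \frac{273}{2}$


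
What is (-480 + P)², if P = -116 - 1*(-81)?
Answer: 265225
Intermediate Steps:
P = -35 (P = -116 + 81 = -35)
(-480 + P)² = (-480 - 35)² = (-515)² = 265225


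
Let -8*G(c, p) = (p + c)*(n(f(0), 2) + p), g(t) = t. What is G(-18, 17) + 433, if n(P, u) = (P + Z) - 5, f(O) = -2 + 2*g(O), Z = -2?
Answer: 434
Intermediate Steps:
f(O) = -2 + 2*O
n(P, u) = -7 + P (n(P, u) = (P - 2) - 5 = (-2 + P) - 5 = -7 + P)
G(c, p) = -(-9 + p)*(c + p)/8 (G(c, p) = -(p + c)*((-7 + (-2 + 2*0)) + p)/8 = -(c + p)*((-7 + (-2 + 0)) + p)/8 = -(c + p)*((-7 - 2) + p)/8 = -(c + p)*(-9 + p)/8 = -(-9 + p)*(c + p)/8)
G(-18, 17) + 433 = (-⅛*17² + (9/8)*(-18) + (9/8)*17 - ⅛*(-18)*17) + 433 = (-⅛*289 - 81/4 + 153/8 + 153/4) + 433 = (-289/8 - 81/4 + 153/8 + 153/4) + 433 = 1 + 433 = 434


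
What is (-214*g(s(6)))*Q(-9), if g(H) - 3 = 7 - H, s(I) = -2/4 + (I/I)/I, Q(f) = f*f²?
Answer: 1612062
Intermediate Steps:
Q(f) = f³
s(I) = -½ + 1/I (s(I) = -2*¼ + 1/I = -½ + 1/I)
g(H) = 10 - H (g(H) = 3 + (7 - H) = 10 - H)
(-214*g(s(6)))*Q(-9) = -214*(10 - (2 - 1*6)/(2*6))*(-9)³ = -214*(10 - (2 - 6)/(2*6))*(-729) = -214*(10 - (-4)/(2*6))*(-729) = -214*(10 - 1*(-⅓))*(-729) = -214*(10 + ⅓)*(-729) = -214*31/3*(-729) = -6634/3*(-729) = 1612062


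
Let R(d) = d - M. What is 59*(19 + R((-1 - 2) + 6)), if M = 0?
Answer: 1298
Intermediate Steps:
R(d) = d (R(d) = d - 1*0 = d + 0 = d)
59*(19 + R((-1 - 2) + 6)) = 59*(19 + ((-1 - 2) + 6)) = 59*(19 + (-3 + 6)) = 59*(19 + 3) = 59*22 = 1298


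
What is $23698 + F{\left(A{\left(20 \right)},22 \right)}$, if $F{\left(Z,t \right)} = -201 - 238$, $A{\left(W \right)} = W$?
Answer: $23259$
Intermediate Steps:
$F{\left(Z,t \right)} = -439$ ($F{\left(Z,t \right)} = -201 - 238 = -439$)
$23698 + F{\left(A{\left(20 \right)},22 \right)} = 23698 - 439 = 23259$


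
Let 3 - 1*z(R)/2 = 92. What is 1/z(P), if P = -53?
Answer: -1/178 ≈ -0.0056180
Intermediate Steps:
z(R) = -178 (z(R) = 6 - 2*92 = 6 - 184 = -178)
1/z(P) = 1/(-178) = -1/178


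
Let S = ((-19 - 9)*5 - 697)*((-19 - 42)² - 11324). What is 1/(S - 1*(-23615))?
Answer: 1/6387326 ≈ 1.5656e-7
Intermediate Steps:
S = 6363711 (S = (-28*5 - 697)*((-61)² - 11324) = (-140 - 697)*(3721 - 11324) = -837*(-7603) = 6363711)
1/(S - 1*(-23615)) = 1/(6363711 - 1*(-23615)) = 1/(6363711 + 23615) = 1/6387326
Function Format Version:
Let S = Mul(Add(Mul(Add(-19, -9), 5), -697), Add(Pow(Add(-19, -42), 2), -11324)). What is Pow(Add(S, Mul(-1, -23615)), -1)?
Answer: Rational(1, 6387326) ≈ 1.5656e-7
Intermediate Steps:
S = 6363711 (S = Mul(Add(Mul(-28, 5), -697), Add(Pow(-61, 2), -11324)) = Mul(Add(-140, -697), Add(3721, -11324)) = Mul(-837, -7603) = 6363711)
Pow(Add(S, Mul(-1, -23615)), -1) = Pow(Add(6363711, Mul(-1, -23615)), -1) = Pow(Add(6363711, 23615), -1) = Pow(6387326, -1) = Rational(1, 6387326)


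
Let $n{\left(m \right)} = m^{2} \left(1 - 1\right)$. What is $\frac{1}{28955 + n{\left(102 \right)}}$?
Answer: $\frac{1}{28955} \approx 3.4536 \cdot 10^{-5}$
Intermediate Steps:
$n{\left(m \right)} = 0$ ($n{\left(m \right)} = m^{2} \cdot 0 = 0$)
$\frac{1}{28955 + n{\left(102 \right)}} = \frac{1}{28955 + 0} = \frac{1}{28955}$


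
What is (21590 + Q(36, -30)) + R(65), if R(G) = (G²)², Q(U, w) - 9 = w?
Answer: 17872194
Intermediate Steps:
Q(U, w) = 9 + w
R(G) = G⁴
(21590 + Q(36, -30)) + R(65) = (21590 + (9 - 30)) + 65⁴ = (21590 - 21) + 17850625 = 21569 + 17850625 = 17872194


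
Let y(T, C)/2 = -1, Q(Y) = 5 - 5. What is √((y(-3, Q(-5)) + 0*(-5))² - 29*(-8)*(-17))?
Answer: 2*I*√985 ≈ 62.769*I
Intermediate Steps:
Q(Y) = 0
y(T, C) = -2 (y(T, C) = 2*(-1) = -2)
√((y(-3, Q(-5)) + 0*(-5))² - 29*(-8)*(-17)) = √((-2 + 0*(-5))² - 29*(-8)*(-17)) = √((-2 + 0)² + 232*(-17)) = √((-2)² - 3944) = √(4 - 3944) = √(-3940) = 2*I*√985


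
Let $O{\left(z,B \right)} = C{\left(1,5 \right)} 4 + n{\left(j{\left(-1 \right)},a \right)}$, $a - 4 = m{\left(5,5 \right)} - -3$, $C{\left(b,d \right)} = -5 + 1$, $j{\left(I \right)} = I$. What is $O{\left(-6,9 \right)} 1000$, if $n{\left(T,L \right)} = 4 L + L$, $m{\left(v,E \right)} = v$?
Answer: $44000$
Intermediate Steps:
$C{\left(b,d \right)} = -4$
$a = 12$ ($a = 4 + \left(5 - -3\right) = 4 + \left(5 + 3\right) = 4 + 8 = 12$)
$n{\left(T,L \right)} = 5 L$
$O{\left(z,B \right)} = 44$ ($O{\left(z,B \right)} = \left(-4\right) 4 + 5 \cdot 12 = -16 + 60 = 44$)
$O{\left(-6,9 \right)} 1000 = 44 \cdot 1000 = 44000$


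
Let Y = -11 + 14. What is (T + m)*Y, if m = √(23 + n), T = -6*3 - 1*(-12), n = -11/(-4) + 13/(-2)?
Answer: -18 + 3*√77/2 ≈ -4.8376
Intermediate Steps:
n = -15/4 (n = -11*(-¼) + 13*(-½) = 11/4 - 13/2 = -15/4 ≈ -3.7500)
T = -6 (T = -18 + 12 = -6)
Y = 3
m = √77/2 (m = √(23 - 15/4) = √(77/4) = √77/2 ≈ 4.3875)
(T + m)*Y = (-6 + √77/2)*3 = -18 + 3*√77/2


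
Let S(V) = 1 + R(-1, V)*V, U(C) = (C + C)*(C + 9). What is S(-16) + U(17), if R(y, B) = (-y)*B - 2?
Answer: 1173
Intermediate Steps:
R(y, B) = -2 - B*y (R(y, B) = -B*y - 2 = -2 - B*y)
U(C) = 2*C*(9 + C) (U(C) = (2*C)*(9 + C) = 2*C*(9 + C))
S(V) = 1 + V*(-2 + V) (S(V) = 1 + (-2 - 1*V*(-1))*V = 1 + (-2 + V)*V = 1 + V*(-2 + V))
S(-16) + U(17) = (1 - 16*(-2 - 16)) + 2*17*(9 + 17) = (1 - 16*(-18)) + 2*17*26 = (1 + 288) + 884 = 289 + 884 = 1173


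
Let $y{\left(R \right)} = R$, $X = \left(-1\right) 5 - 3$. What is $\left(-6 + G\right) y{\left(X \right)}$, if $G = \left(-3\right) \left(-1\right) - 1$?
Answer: $32$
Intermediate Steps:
$X = -8$ ($X = -5 - 3 = -8$)
$G = 2$ ($G = 3 - 1 = 2$)
$\left(-6 + G\right) y{\left(X \right)} = \left(-6 + 2\right) \left(-8\right) = \left(-4\right) \left(-8\right) = 32$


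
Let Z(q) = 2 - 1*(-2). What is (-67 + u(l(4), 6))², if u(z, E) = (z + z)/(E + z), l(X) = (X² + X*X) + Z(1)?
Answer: 208849/49 ≈ 4262.2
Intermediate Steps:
Z(q) = 4 (Z(q) = 2 + 2 = 4)
l(X) = 4 + 2*X² (l(X) = (X² + X*X) + 4 = (X² + X²) + 4 = 2*X² + 4 = 4 + 2*X²)
u(z, E) = 2*z/(E + z) (u(z, E) = (2*z)/(E + z) = 2*z/(E + z))
(-67 + u(l(4), 6))² = (-67 + 2*(4 + 2*4²)/(6 + (4 + 2*4²)))² = (-67 + 2*(4 + 2*16)/(6 + (4 + 2*16)))² = (-67 + 2*(4 + 32)/(6 + (4 + 32)))² = (-67 + 2*36/(6 + 36))² = (-67 + 2*36/42)² = (-67 + 2*36*(1/42))² = (-67 + 12/7)² = (-457/7)² = 208849/49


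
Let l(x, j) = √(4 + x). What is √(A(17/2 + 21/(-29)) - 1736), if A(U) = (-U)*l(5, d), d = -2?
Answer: I*√5918378/58 ≈ 41.944*I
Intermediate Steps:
A(U) = -3*U (A(U) = (-U)*√(4 + 5) = (-U)*√9 = -U*3 = -3*U)
√(A(17/2 + 21/(-29)) - 1736) = √(-3*(17/2 + 21/(-29)) - 1736) = √(-3*(17*(½) + 21*(-1/29)) - 1736) = √(-3*(17/2 - 21/29) - 1736) = √(-3*451/58 - 1736) = √(-1353/58 - 1736) = √(-102041/58) = I*√5918378/58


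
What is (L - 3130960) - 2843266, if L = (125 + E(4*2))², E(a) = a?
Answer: -5956537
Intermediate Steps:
L = 17689 (L = (125 + 4*2)² = (125 + 8)² = 133² = 17689)
(L - 3130960) - 2843266 = (17689 - 3130960) - 2843266 = -3113271 - 2843266 = -5956537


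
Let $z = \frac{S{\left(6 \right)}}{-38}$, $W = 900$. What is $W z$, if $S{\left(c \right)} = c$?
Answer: $- \frac{2700}{19} \approx -142.11$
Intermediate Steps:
$z = - \frac{3}{19}$ ($z = \frac{6}{-38} = 6 \left(- \frac{1}{38}\right) = - \frac{3}{19} \approx -0.15789$)
$W z = 900 \left(- \frac{3}{19}\right) = - \frac{2700}{19}$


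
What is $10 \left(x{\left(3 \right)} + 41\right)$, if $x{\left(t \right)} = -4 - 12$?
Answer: $250$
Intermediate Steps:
$x{\left(t \right)} = -16$ ($x{\left(t \right)} = -4 - 12 = -16$)
$10 \left(x{\left(3 \right)} + 41\right) = 10 \left(-16 + 41\right) = 10 \cdot 25 = 250$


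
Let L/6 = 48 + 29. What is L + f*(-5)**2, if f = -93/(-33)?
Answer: 5857/11 ≈ 532.45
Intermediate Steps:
f = 31/11 (f = -93*(-1/33) = 31/11 ≈ 2.8182)
L = 462 (L = 6*(48 + 29) = 6*77 = 462)
L + f*(-5)**2 = 462 + (31/11)*(-5)**2 = 462 + (31/11)*25 = 462 + 775/11 = 5857/11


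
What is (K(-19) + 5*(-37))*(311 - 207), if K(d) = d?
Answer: -21216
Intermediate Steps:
(K(-19) + 5*(-37))*(311 - 207) = (-19 + 5*(-37))*(311 - 207) = (-19 - 185)*104 = -204*104 = -21216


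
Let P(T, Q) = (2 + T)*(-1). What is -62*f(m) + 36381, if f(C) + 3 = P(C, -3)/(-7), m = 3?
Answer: 255659/7 ≈ 36523.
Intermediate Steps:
P(T, Q) = -2 - T
f(C) = -19/7 + C/7 (f(C) = -3 + (-2 - C)/(-7) = -3 + (-2 - C)*(-1/7) = -3 + (2/7 + C/7) = -19/7 + C/7)
-62*f(m) + 36381 = -62*(-19/7 + (1/7)*3) + 36381 = -62*(-19/7 + 3/7) + 36381 = -62*(-16/7) + 36381 = 992/7 + 36381 = 255659/7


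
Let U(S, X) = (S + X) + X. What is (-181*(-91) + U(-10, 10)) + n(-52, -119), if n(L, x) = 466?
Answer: 16947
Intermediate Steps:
U(S, X) = S + 2*X
(-181*(-91) + U(-10, 10)) + n(-52, -119) = (-181*(-91) + (-10 + 2*10)) + 466 = (16471 + (-10 + 20)) + 466 = (16471 + 10) + 466 = 16481 + 466 = 16947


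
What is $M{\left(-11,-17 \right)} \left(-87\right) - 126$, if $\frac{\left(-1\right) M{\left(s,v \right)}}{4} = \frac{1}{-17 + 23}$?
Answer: $-68$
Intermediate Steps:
$M{\left(s,v \right)} = - \frac{2}{3}$ ($M{\left(s,v \right)} = - \frac{4}{-17 + 23} = - \frac{4}{6} = \left(-4\right) \frac{1}{6} = - \frac{2}{3}$)
$M{\left(-11,-17 \right)} \left(-87\right) - 126 = \left(- \frac{2}{3}\right) \left(-87\right) - 126 = 58 - 126 = -68$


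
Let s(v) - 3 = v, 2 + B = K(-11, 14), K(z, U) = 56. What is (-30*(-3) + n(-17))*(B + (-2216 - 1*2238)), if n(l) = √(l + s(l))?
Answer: -396000 - 4400*I*√31 ≈ -3.96e+5 - 24498.0*I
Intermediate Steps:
B = 54 (B = -2 + 56 = 54)
s(v) = 3 + v
n(l) = √(3 + 2*l) (n(l) = √(l + (3 + l)) = √(3 + 2*l))
(-30*(-3) + n(-17))*(B + (-2216 - 1*2238)) = (-30*(-3) + √(3 + 2*(-17)))*(54 + (-2216 - 1*2238)) = (90 + √(3 - 34))*(54 + (-2216 - 2238)) = (90 + √(-31))*(54 - 4454) = (90 + I*√31)*(-4400) = -396000 - 4400*I*√31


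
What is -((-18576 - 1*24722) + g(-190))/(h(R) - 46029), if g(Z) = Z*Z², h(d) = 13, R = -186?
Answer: -3451149/23008 ≈ -150.00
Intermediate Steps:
g(Z) = Z³
-((-18576 - 1*24722) + g(-190))/(h(R) - 46029) = -((-18576 - 1*24722) + (-190)³)/(13 - 46029) = -((-18576 - 24722) - 6859000)/(-46016) = -(-43298 - 6859000)*(-1)/46016 = -(-6902298)*(-1)/46016 = -1*3451149/23008 = -3451149/23008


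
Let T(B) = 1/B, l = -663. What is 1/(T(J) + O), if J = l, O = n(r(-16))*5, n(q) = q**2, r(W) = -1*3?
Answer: 663/29834 ≈ 0.022223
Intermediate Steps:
r(W) = -3
O = 45 (O = (-3)**2*5 = 9*5 = 45)
J = -663
1/(T(J) + O) = 1/(1/(-663) + 45) = 1/(-1/663 + 45) = 1/(29834/663) = 663/29834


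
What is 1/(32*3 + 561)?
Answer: 1/657 ≈ 0.0015221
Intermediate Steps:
1/(32*3 + 561) = 1/(96 + 561) = 1/657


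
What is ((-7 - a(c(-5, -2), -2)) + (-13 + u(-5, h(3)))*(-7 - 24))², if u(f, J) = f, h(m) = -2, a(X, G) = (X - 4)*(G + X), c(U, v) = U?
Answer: 238144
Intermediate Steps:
a(X, G) = (-4 + X)*(G + X)
((-7 - a(c(-5, -2), -2)) + (-13 + u(-5, h(3)))*(-7 - 24))² = ((-7 - ((-5)² - 4*(-2) - 4*(-5) - 2*(-5))) + (-13 - 5)*(-7 - 24))² = ((-7 - (25 + 8 + 20 + 10)) - 18*(-31))² = ((-7 - 1*63) + 558)² = ((-7 - 63) + 558)² = (-70 + 558)² = 488² = 238144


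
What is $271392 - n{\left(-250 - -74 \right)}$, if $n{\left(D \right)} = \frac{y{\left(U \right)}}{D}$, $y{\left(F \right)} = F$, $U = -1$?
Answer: $\frac{47764991}{176} \approx 2.7139 \cdot 10^{5}$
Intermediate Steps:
$n{\left(D \right)} = - \frac{1}{D}$
$271392 - n{\left(-250 - -74 \right)} = 271392 - - \frac{1}{-250 - -74} = 271392 - - \frac{1}{-250 + 74} = 271392 - - \frac{1}{-176} = 271392 - \left(-1\right) \left(- \frac{1}{176}\right) = 271392 - \frac{1}{176} = \frac{47764991}{176}$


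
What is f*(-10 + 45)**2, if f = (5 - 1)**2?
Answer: 19600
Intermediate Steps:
f = 16 (f = 4**2 = 16)
f*(-10 + 45)**2 = 16*(-10 + 45)**2 = 16*35**2 = 16*1225 = 19600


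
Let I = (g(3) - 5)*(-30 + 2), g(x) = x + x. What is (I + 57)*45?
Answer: 1305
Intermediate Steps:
g(x) = 2*x
I = -28 (I = (2*3 - 5)*(-30 + 2) = (6 - 5)*(-28) = 1*(-28) = -28)
(I + 57)*45 = (-28 + 57)*45 = 29*45 = 1305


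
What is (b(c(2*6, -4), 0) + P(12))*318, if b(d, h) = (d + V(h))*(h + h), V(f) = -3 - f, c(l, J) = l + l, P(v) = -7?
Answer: -2226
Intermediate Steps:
c(l, J) = 2*l
b(d, h) = 2*h*(-3 + d - h) (b(d, h) = (d + (-3 - h))*(h + h) = (-3 + d - h)*(2*h) = 2*h*(-3 + d - h))
(b(c(2*6, -4), 0) + P(12))*318 = (2*0*(-3 + 2*(2*6) - 1*0) - 7)*318 = (2*0*(-3 + 2*12 + 0) - 7)*318 = (2*0*(-3 + 24 + 0) - 7)*318 = (2*0*21 - 7)*318 = (0 - 7)*318 = -7*318 = -2226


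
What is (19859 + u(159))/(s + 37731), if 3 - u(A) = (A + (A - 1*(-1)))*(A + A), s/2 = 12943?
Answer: -81580/63617 ≈ -1.2824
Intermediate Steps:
s = 25886 (s = 2*12943 = 25886)
u(A) = 3 - 2*A*(1 + 2*A) (u(A) = 3 - (A + (A - 1*(-1)))*(A + A) = 3 - (A + (A + 1))*2*A = 3 - (A + (1 + A))*2*A = 3 - (1 + 2*A)*2*A = 3 - 2*A*(1 + 2*A))
(19859 + u(159))/(s + 37731) = (19859 + (3 - 4*159**2 - 2*159))/(25886 + 37731) = (19859 + (3 - 4*25281 - 318))/63617 = (19859 + (3 - 101124 - 318))*(1/63617) = (19859 - 101439)*(1/63617) = -81580*1/63617 = -81580/63617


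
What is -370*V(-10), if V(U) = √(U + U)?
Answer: -740*I*√5 ≈ -1654.7*I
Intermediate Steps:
V(U) = √2*√U (V(U) = √(2*U) = √2*√U)
-370*V(-10) = -370*√2*√(-10) = -370*√2*I*√10 = -740*I*√5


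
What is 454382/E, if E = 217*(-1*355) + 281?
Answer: -227191/38377 ≈ -5.9200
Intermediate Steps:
E = -76754 (E = 217*(-355) + 281 = -77035 + 281 = -76754)
454382/E = 454382/(-76754) = 454382*(-1/76754) = -227191/38377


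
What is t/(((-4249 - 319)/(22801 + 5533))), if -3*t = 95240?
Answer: 337316270/1713 ≈ 1.9692e+5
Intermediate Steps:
t = -95240/3 (t = -⅓*95240 = -95240/3 ≈ -31747.)
t/(((-4249 - 319)/(22801 + 5533))) = -95240*(22801 + 5533)/(-4249 - 319)/3 = -95240/(3*((-4568/28334))) = -95240/(3*((-4568*1/28334))) = -95240/(3*(-2284/14167)) = -95240/3*(-14167/2284) = 337316270/1713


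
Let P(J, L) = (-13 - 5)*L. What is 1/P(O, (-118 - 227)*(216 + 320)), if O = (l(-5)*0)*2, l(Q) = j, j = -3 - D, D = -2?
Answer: 1/3328560 ≈ 3.0043e-7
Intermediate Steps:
j = -1 (j = -3 - 1*(-2) = -3 + 2 = -1)
l(Q) = -1
O = 0 (O = -1*0*2 = 0*2 = 0)
P(J, L) = -18*L
1/P(O, (-118 - 227)*(216 + 320)) = 1/(-18*(-118 - 227)*(216 + 320)) = 1/(-(-6210)*536) = 1/(-18*(-184920)) = 1/3328560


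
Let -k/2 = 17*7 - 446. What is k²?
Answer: 427716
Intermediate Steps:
k = 654 (k = -2*(17*7 - 446) = -2*(119 - 446) = -2*(-327) = 654)
k² = 654² = 427716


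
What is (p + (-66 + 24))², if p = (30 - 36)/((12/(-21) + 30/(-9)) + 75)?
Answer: 3947860224/2229049 ≈ 1771.1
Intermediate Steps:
p = -126/1493 (p = -6/((12*(-1/21) + 30*(-⅑)) + 75) = -6/((-4/7 - 10/3) + 75) = -6/(-82/21 + 75) = -6/1493/21 = -6*21/1493 = -126/1493 ≈ -0.084394)
(p + (-66 + 24))² = (-126/1493 + (-66 + 24))² = (-126/1493 - 42)² = (-62832/1493)² = 3947860224/2229049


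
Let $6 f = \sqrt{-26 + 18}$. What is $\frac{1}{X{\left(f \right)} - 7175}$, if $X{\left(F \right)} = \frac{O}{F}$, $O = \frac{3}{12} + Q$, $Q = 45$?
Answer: $- \frac{229600}{1647674849} + \frac{2172 i \sqrt{2}}{1647674849} \approx -0.00013935 + 1.8642 \cdot 10^{-6} i$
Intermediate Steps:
$O = \frac{181}{4}$ ($O = \frac{3}{12} + 45 = 3 \cdot \frac{1}{12} + 45 = \frac{1}{4} + 45 = \frac{181}{4} \approx 45.25$)
$f = \frac{i \sqrt{2}}{3}$ ($f = \frac{\sqrt{-26 + 18}}{6} = \frac{\sqrt{-8}}{6} = \frac{2 i \sqrt{2}}{6} = \frac{i \sqrt{2}}{3} \approx 0.4714 i$)
$X{\left(F \right)} = \frac{181}{4 F}$
$\frac{1}{X{\left(f \right)} - 7175} = \frac{1}{\frac{181}{4 \frac{i \sqrt{2}}{3}} - 7175} = \frac{1}{\frac{181 \left(- \frac{3 i \sqrt{2}}{2}\right)}{4} - 7175} = \frac{1}{- \frac{543 i \sqrt{2}}{8} - 7175} = \frac{1}{-7175 - \frac{543 i \sqrt{2}}{8}}$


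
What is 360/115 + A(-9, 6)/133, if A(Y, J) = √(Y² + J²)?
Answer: 72/23 + 3*√13/133 ≈ 3.2118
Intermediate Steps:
A(Y, J) = √(J² + Y²)
360/115 + A(-9, 6)/133 = 360/115 + √(6² + (-9)²)/133 = 360*(1/115) + √(36 + 81)*(1/133) = 72/23 + √117*(1/133) = 72/23 + (3*√13)*(1/133) = 72/23 + 3*√13/133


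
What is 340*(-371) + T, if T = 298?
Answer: -125842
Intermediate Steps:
340*(-371) + T = 340*(-371) + 298 = -126140 + 298 = -125842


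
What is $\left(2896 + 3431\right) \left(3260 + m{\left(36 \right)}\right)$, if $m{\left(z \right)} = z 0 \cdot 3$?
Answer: $20626020$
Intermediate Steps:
$m{\left(z \right)} = 0$ ($m{\left(z \right)} = 0 \cdot 3 = 0$)
$\left(2896 + 3431\right) \left(3260 + m{\left(36 \right)}\right) = \left(2896 + 3431\right) \left(3260 + 0\right) = 6327 \cdot 3260 = 20626020$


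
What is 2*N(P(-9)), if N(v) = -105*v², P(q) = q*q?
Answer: -1377810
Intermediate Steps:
P(q) = q²
2*N(P(-9)) = 2*(-105*((-9)²)²) = 2*(-105*81²) = 2*(-105*6561) = 2*(-688905) = -1377810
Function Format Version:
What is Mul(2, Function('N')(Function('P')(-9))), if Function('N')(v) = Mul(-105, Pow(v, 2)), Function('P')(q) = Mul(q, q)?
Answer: -1377810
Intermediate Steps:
Function('P')(q) = Pow(q, 2)
Mul(2, Function('N')(Function('P')(-9))) = Mul(2, Mul(-105, Pow(Pow(-9, 2), 2))) = Mul(2, Mul(-105, Pow(81, 2))) = Mul(2, Mul(-105, 6561)) = Mul(2, -688905) = -1377810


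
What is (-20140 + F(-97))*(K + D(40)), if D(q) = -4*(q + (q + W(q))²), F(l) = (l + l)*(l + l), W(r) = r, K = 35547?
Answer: 171233352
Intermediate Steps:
F(l) = 4*l² (F(l) = (2*l)*(2*l) = 4*l²)
D(q) = -16*q² - 4*q (D(q) = -4*(q + (q + q)²) = -4*(q + (2*q)²) = -4*(q + 4*q²) = -16*q² - 4*q)
(-20140 + F(-97))*(K + D(40)) = (-20140 + 4*(-97)²)*(35547 + 4*40*(-1 - 4*40)) = (-20140 + 4*9409)*(35547 + 4*40*(-1 - 160)) = (-20140 + 37636)*(35547 + 4*40*(-161)) = 17496*(35547 - 25760) = 17496*9787 = 171233352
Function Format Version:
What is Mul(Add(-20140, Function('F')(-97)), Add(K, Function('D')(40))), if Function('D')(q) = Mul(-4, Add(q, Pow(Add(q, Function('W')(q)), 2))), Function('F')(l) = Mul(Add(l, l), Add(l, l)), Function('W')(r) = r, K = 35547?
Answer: 171233352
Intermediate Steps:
Function('F')(l) = Mul(4, Pow(l, 2)) (Function('F')(l) = Mul(Mul(2, l), Mul(2, l)) = Mul(4, Pow(l, 2)))
Function('D')(q) = Add(Mul(-16, Pow(q, 2)), Mul(-4, q)) (Function('D')(q) = Mul(-4, Add(q, Pow(Add(q, q), 2))) = Mul(-4, Add(q, Pow(Mul(2, q), 2))) = Mul(-4, Add(q, Mul(4, Pow(q, 2)))) = Add(Mul(-16, Pow(q, 2)), Mul(-4, q)))
Mul(Add(-20140, Function('F')(-97)), Add(K, Function('D')(40))) = Mul(Add(-20140, Mul(4, Pow(-97, 2))), Add(35547, Mul(4, 40, Add(-1, Mul(-4, 40))))) = Mul(Add(-20140, Mul(4, 9409)), Add(35547, Mul(4, 40, Add(-1, -160)))) = Mul(Add(-20140, 37636), Add(35547, Mul(4, 40, -161))) = Mul(17496, Add(35547, -25760)) = Mul(17496, 9787) = 171233352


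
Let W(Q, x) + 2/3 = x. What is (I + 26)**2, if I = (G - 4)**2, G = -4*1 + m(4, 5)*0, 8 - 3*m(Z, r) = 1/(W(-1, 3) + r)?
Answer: 8100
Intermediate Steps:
W(Q, x) = -2/3 + x
m(Z, r) = 8/3 - 1/(3*(7/3 + r)) (m(Z, r) = 8/3 - 1/(3*((-2/3 + 3) + r)) = 8/3 - 1/(3*(7/3 + r)))
G = -4 (G = -4*1 + ((53 + 24*5)/(3*(7 + 3*5)))*0 = -4 + ((53 + 120)/(3*(7 + 15)))*0 = -4 + ((1/3)*173/22)*0 = -4 + ((1/3)*(1/22)*173)*0 = -4 + (173/66)*0 = -4 + 0 = -4)
I = 64 (I = (-4 - 4)**2 = (-8)**2 = 64)
(I + 26)**2 = (64 + 26)**2 = 90**2 = 8100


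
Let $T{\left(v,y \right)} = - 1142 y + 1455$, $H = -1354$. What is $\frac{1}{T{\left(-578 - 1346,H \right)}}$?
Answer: $\frac{1}{1547723} \approx 6.4611 \cdot 10^{-7}$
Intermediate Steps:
$T{\left(v,y \right)} = 1455 - 1142 y$
$\frac{1}{T{\left(-578 - 1346,H \right)}} = \frac{1}{1455 - -1546268} = \frac{1}{1455 + 1546268} = \frac{1}{1547723}$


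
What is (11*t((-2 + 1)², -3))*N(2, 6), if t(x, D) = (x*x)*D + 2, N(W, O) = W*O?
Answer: -132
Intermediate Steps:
N(W, O) = O*W
t(x, D) = 2 + D*x² (t(x, D) = x²*D + 2 = D*x² + 2 = 2 + D*x²)
(11*t((-2 + 1)², -3))*N(2, 6) = (11*(2 - 3*(-2 + 1)⁴))*(6*2) = (11*(2 - 3*((-1)²)²))*12 = (11*(2 - 3*1²))*12 = (11*(2 - 3*1))*12 = (11*(2 - 3))*12 = (11*(-1))*12 = -11*12 = -132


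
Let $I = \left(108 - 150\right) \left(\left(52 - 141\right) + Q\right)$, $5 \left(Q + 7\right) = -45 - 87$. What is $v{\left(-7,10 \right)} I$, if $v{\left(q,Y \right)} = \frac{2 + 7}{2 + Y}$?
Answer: $\frac{19278}{5} \approx 3855.6$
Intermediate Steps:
$Q = - \frac{167}{5}$ ($Q = -7 + \frac{-45 - 87}{5} = -7 + \frac{1}{5} \left(-132\right) = -7 - \frac{132}{5} = - \frac{167}{5} \approx -33.4$)
$v{\left(q,Y \right)} = \frac{9}{2 + Y}$
$I = \frac{25704}{5}$ ($I = \left(108 - 150\right) \left(\left(52 - 141\right) - \frac{167}{5}\right) = - 42 \left(\left(52 - 141\right) - \frac{167}{5}\right) = - 42 \left(-89 - \frac{167}{5}\right) = \left(-42\right) \left(- \frac{612}{5}\right) = \frac{25704}{5} \approx 5140.8$)
$v{\left(-7,10 \right)} I = \frac{9}{2 + 10} \cdot \frac{25704}{5} = \frac{9}{12} \cdot \frac{25704}{5} = 9 \cdot \frac{1}{12} \cdot \frac{25704}{5} = \frac{3}{4} \cdot \frac{25704}{5} = \frac{19278}{5}$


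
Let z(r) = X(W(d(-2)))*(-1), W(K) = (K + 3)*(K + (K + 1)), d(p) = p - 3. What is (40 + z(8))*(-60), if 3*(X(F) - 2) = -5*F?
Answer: -4080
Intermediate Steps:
d(p) = -3 + p
W(K) = (1 + 2*K)*(3 + K) (W(K) = (3 + K)*(K + (1 + K)) = (3 + K)*(1 + 2*K) = (1 + 2*K)*(3 + K))
X(F) = 2 - 5*F/3 (X(F) = 2 + (-5*F)/3 = 2 - 5*F/3)
z(r) = 28 (z(r) = (2 - 5*(3 + 2*(-3 - 2)**2 + 7*(-3 - 2))/3)*(-1) = (2 - 5*(3 + 2*(-5)**2 + 7*(-5))/3)*(-1) = (2 - 5*(3 + 2*25 - 35)/3)*(-1) = (2 - 5*(3 + 50 - 35)/3)*(-1) = (2 - 5/3*18)*(-1) = (2 - 30)*(-1) = -28*(-1) = 28)
(40 + z(8))*(-60) = (40 + 28)*(-60) = 68*(-60) = -4080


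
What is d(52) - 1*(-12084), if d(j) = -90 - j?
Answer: 11942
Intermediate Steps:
d(52) - 1*(-12084) = (-90 - 1*52) - 1*(-12084) = (-90 - 52) + 12084 = -142 + 12084 = 11942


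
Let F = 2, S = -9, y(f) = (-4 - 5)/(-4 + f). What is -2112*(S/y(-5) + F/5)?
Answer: 90816/5 ≈ 18163.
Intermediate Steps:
y(f) = -9/(-4 + f)
-2112*(S/y(-5) + F/5) = -2112*(-9/((-9/(-4 - 5))) + 2/5) = -2112*(-9/((-9/(-9))) + 2*(⅕)) = -2112*(-9/((-9*(-⅑))) + ⅖) = -2112*(-9/1 + ⅖) = -2112*(-9*1 + ⅖) = -2112*(-9 + ⅖) = -2112*(-43/5) = 90816/5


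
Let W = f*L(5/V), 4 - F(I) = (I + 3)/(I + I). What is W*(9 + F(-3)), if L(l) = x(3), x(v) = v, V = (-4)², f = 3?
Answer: 117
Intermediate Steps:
F(I) = 4 - (3 + I)/(2*I) (F(I) = 4 - (I + 3)/(I + I) = 4 - (3 + I)/(2*I))
V = 16
L(l) = 3
W = 9 (W = 3*3 = 9)
W*(9 + F(-3)) = 9*(9 + (½)*(-3 + 7*(-3))/(-3)) = 9*(9 + (½)*(-⅓)*(-3 - 21)) = 9*(9 + (½)*(-⅓)*(-24)) = 9*(9 + 4) = 9*13 = 117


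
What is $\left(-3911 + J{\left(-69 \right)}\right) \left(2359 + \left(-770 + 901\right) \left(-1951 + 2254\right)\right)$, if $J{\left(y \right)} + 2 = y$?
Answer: $-167451064$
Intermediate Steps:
$J{\left(y \right)} = -2 + y$
$\left(-3911 + J{\left(-69 \right)}\right) \left(2359 + \left(-770 + 901\right) \left(-1951 + 2254\right)\right) = \left(-3911 - 71\right) \left(2359 + \left(-770 + 901\right) \left(-1951 + 2254\right)\right) = \left(-3911 - 71\right) \left(2359 + 131 \cdot 303\right) = - 3982 \left(2359 + 39693\right) = \left(-3982\right) 42052 = -167451064$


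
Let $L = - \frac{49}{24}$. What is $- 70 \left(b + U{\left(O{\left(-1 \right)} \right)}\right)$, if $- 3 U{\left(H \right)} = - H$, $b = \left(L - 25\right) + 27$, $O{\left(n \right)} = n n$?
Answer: $- \frac{245}{12} \approx -20.417$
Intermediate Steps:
$L = - \frac{49}{24}$ ($L = \left(-49\right) \frac{1}{24} = - \frac{49}{24} \approx -2.0417$)
$O{\left(n \right)} = n^{2}$
$b = - \frac{1}{24}$ ($b = \left(- \frac{49}{24} - 25\right) + 27 = - \frac{649}{24} + 27 = - \frac{1}{24} \approx -0.041667$)
$U{\left(H \right)} = \frac{H}{3}$ ($U{\left(H \right)} = - \frac{\left(-1\right) H}{3} = \frac{H}{3}$)
$- 70 \left(b + U{\left(O{\left(-1 \right)} \right)}\right) = - 70 \left(- \frac{1}{24} + \frac{\left(-1\right)^{2}}{3}\right) = - 70 \left(- \frac{1}{24} + \frac{1}{3} \cdot 1\right) = - 70 \left(- \frac{1}{24} + \frac{1}{3}\right) = \left(-70\right) \frac{7}{24} = - \frac{245}{12}$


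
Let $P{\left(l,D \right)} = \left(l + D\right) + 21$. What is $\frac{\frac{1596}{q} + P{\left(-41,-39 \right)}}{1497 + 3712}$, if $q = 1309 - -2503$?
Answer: $- \frac{55828}{4964177} \approx -0.011246$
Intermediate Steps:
$P{\left(l,D \right)} = 21 + D + l$ ($P{\left(l,D \right)} = \left(D + l\right) + 21 = 21 + D + l$)
$q = 3812$ ($q = 1309 + 2503 = 3812$)
$\frac{\frac{1596}{q} + P{\left(-41,-39 \right)}}{1497 + 3712} = \frac{\frac{1596}{3812} - 59}{1497 + 3712} = \frac{1596 \cdot \frac{1}{3812} - 59}{5209} = \left(\frac{399}{953} - 59\right) \frac{1}{5209} = \left(- \frac{55828}{953}\right) \frac{1}{5209} = - \frac{55828}{4964177}$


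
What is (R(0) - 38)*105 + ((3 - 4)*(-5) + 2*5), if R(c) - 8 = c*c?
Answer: -3135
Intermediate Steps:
R(c) = 8 + c² (R(c) = 8 + c*c = 8 + c²)
(R(0) - 38)*105 + ((3 - 4)*(-5) + 2*5) = ((8 + 0²) - 38)*105 + ((3 - 4)*(-5) + 2*5) = ((8 + 0) - 38)*105 + (-1*(-5) + 10) = (8 - 38)*105 + (5 + 10) = -30*105 + 15 = -3150 + 15 = -3135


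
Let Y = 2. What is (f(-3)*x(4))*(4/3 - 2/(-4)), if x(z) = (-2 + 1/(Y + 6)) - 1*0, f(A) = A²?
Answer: -495/16 ≈ -30.938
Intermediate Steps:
x(z) = -15/8 (x(z) = (-2 + 1/(2 + 6)) - 1*0 = (-2 + 1/8) + 0 = (-2 + ⅛) + 0 = -15/8 + 0 = -15/8)
(f(-3)*x(4))*(4/3 - 2/(-4)) = ((-3)²*(-15/8))*(4/3 - 2/(-4)) = (9*(-15/8))*(4*(⅓) - 2*(-¼)) = -135*(4/3 + ½)/8 = -135/8*11/6 = -495/16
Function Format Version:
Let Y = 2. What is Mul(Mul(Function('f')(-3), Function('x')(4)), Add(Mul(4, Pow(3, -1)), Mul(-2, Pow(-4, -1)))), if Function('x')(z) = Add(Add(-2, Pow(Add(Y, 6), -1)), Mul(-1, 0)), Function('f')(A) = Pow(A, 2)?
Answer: Rational(-495, 16) ≈ -30.938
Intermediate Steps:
Function('x')(z) = Rational(-15, 8) (Function('x')(z) = Add(Add(-2, Pow(Add(2, 6), -1)), Mul(-1, 0)) = Add(Add(-2, Pow(8, -1)), 0) = Add(Add(-2, Rational(1, 8)), 0) = Add(Rational(-15, 8), 0) = Rational(-15, 8))
Mul(Mul(Function('f')(-3), Function('x')(4)), Add(Mul(4, Pow(3, -1)), Mul(-2, Pow(-4, -1)))) = Mul(Mul(Pow(-3, 2), Rational(-15, 8)), Add(Mul(4, Pow(3, -1)), Mul(-2, Pow(-4, -1)))) = Mul(Mul(9, Rational(-15, 8)), Add(Mul(4, Rational(1, 3)), Mul(-2, Rational(-1, 4)))) = Mul(Rational(-135, 8), Add(Rational(4, 3), Rational(1, 2))) = Mul(Rational(-135, 8), Rational(11, 6)) = Rational(-495, 16)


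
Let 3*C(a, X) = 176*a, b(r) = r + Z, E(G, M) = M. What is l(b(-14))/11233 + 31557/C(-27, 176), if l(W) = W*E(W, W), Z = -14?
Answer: -117745975/5931024 ≈ -19.853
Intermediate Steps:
b(r) = -14 + r (b(r) = r - 14 = -14 + r)
l(W) = W² (l(W) = W*W = W²)
C(a, X) = 176*a/3 (C(a, X) = (176*a)/3 = 176*a/3)
l(b(-14))/11233 + 31557/C(-27, 176) = (-14 - 14)²/11233 + 31557/(((176/3)*(-27))) = (-28)²*(1/11233) + 31557/(-1584) = 784*(1/11233) + 31557*(-1/1584) = 784/11233 - 10519/528 = -117745975/5931024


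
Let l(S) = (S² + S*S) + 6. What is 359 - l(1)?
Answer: 351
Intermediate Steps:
l(S) = 6 + 2*S² (l(S) = (S² + S²) + 6 = 2*S² + 6 = 6 + 2*S²)
359 - l(1) = 359 - (6 + 2*1²) = 359 - (6 + 2*1) = 359 - (6 + 2) = 359 - 1*8 = 359 - 8 = 351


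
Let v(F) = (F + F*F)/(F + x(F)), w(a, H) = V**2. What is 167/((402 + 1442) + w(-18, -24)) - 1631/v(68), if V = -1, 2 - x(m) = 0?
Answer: -34976681/1442790 ≈ -24.242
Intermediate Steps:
x(m) = 2 (x(m) = 2 - 1*0 = 2 + 0 = 2)
w(a, H) = 1 (w(a, H) = (-1)**2 = 1)
v(F) = (F + F**2)/(2 + F) (v(F) = (F + F*F)/(F + 2) = (F + F**2)/(2 + F))
167/((402 + 1442) + w(-18, -24)) - 1631/v(68) = 167/((402 + 1442) + 1) - 1631*(2 + 68)/(68*(1 + 68)) = 167/(1844 + 1) - 1631/(68*69/70) = 167/1845 - 1631/(68*(1/70)*69) = 167*(1/1845) - 1631/2346/35 = 167/1845 - 1631*35/2346 = 167/1845 - 57085/2346 = -34976681/1442790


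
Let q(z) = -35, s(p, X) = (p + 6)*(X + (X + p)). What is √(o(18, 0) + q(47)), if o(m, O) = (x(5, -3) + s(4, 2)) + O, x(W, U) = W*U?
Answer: √30 ≈ 5.4772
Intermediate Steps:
x(W, U) = U*W
s(p, X) = (6 + p)*(p + 2*X)
o(m, O) = 65 + O (o(m, O) = (-3*5 + (4² + 6*4 + 12*2 + 2*2*4)) + O = (-15 + (16 + 24 + 24 + 16)) + O = (-15 + 80) + O = 65 + O)
√(o(18, 0) + q(47)) = √((65 + 0) - 35) = √(65 - 35) = √30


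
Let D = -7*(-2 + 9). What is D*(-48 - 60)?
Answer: 5292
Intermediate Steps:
D = -49 (D = -7*7 = -49)
D*(-48 - 60) = -49*(-48 - 60) = -49*(-108) = 5292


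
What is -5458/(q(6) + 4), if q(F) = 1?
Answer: -5458/5 ≈ -1091.6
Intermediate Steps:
-5458/(q(6) + 4) = -5458/(1 + 4) = -5458/5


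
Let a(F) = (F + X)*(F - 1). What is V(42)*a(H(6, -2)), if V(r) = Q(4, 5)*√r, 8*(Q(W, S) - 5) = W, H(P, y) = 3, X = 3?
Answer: 66*√42 ≈ 427.73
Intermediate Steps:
Q(W, S) = 5 + W/8
V(r) = 11*√r/2 (V(r) = (5 + (⅛)*4)*√r = (5 + ½)*√r = 11*√r/2)
a(F) = (-1 + F)*(3 + F) (a(F) = (F + 3)*(F - 1) = (3 + F)*(-1 + F) = (-1 + F)*(3 + F))
V(42)*a(H(6, -2)) = (11*√42/2)*(-3 + 3² + 2*3) = (11*√42/2)*(-3 + 9 + 6) = (11*√42/2)*12 = 66*√42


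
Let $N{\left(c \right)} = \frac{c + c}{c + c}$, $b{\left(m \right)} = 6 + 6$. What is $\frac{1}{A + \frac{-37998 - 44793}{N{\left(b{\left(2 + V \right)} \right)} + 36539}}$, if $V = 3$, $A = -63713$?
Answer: $- \frac{4060}{258683979} \approx -1.5695 \cdot 10^{-5}$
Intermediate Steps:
$b{\left(m \right)} = 12$
$N{\left(c \right)} = 1$ ($N{\left(c \right)} = \frac{2 c}{2 c} = 2 c \frac{1}{2 c} = 1$)
$\frac{1}{A + \frac{-37998 - 44793}{N{\left(b{\left(2 + V \right)} \right)} + 36539}} = \frac{1}{-63713 + \frac{-37998 - 44793}{1 + 36539}} = \frac{1}{-63713 - \frac{82791}{36540}} = \frac{1}{-63713 - \frac{9199}{4060}} = \frac{1}{- \frac{258683979}{4060}} = - \frac{4060}{258683979}$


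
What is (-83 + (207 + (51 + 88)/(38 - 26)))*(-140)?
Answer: -56945/3 ≈ -18982.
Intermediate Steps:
(-83 + (207 + (51 + 88)/(38 - 26)))*(-140) = (-83 + (207 + 139/12))*(-140) = (-83 + 2623/12)*(-140) = (1627/12)*(-140) = -56945/3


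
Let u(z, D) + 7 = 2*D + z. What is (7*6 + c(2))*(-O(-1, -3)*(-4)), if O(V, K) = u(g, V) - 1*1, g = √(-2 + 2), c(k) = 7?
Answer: -1960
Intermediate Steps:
g = 0 (g = √0 = 0)
u(z, D) = -7 + z + 2*D (u(z, D) = -7 + (2*D + z) = -7 + (z + 2*D) = -7 + z + 2*D)
O(V, K) = -8 + 2*V (O(V, K) = (-7 + 0 + 2*V) - 1*1 = (-7 + 2*V) - 1 = -8 + 2*V)
(7*6 + c(2))*(-O(-1, -3)*(-4)) = (7*6 + 7)*(-(-8 + 2*(-1))*(-4)) = (42 + 7)*(-(-8 - 2)*(-4)) = 49*(-1*(-10)*(-4)) = 49*(10*(-4)) = 49*(-40) = -1960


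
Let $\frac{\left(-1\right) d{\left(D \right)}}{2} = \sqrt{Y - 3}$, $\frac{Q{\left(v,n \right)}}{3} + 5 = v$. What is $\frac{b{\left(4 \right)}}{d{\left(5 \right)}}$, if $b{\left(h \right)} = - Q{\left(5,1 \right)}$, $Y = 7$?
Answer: $0$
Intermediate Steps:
$Q{\left(v,n \right)} = -15 + 3 v$
$d{\left(D \right)} = -4$ ($d{\left(D \right)} = - 2 \sqrt{7 - 3} = - 2 \sqrt{4} = \left(-2\right) 2 = -4$)
$b{\left(h \right)} = 0$ ($b{\left(h \right)} = - (-15 + 3 \cdot 5) = - (-15 + 15) = \left(-1\right) 0 = 0$)
$\frac{b{\left(4 \right)}}{d{\left(5 \right)}} = \frac{0}{-4} = 0 \left(- \frac{1}{4}\right) = 0$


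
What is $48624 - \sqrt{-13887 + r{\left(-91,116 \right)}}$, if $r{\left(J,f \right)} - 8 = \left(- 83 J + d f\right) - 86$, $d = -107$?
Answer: $48624 - 2 i \sqrt{4706} \approx 48624.0 - 137.2 i$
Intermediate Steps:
$r{\left(J,f \right)} = -78 - 107 f - 83 J$ ($r{\left(J,f \right)} = 8 - \left(86 + 83 J + 107 f\right) = -78 - 107 f - 83 J$)
$48624 - \sqrt{-13887 + r{\left(-91,116 \right)}} = 48624 - \sqrt{-13887 - 4937} = 48624 - \sqrt{-18824} = 48624 - 2 i \sqrt{4706}$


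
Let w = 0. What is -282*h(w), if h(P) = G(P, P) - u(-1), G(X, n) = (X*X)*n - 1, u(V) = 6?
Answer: 1974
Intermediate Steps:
G(X, n) = -1 + n*X**2 (G(X, n) = X**2*n - 1 = n*X**2 - 1 = -1 + n*X**2)
h(P) = -7 + P**3 (h(P) = (-1 + P*P**2) - 1*6 = (-1 + P**3) - 6 = -7 + P**3)
-282*h(w) = -282*(-7 + 0**3) = -282*(-7 + 0) = -282*(-7) = 1974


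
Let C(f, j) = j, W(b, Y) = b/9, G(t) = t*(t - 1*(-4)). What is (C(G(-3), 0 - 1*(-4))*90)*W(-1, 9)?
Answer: -40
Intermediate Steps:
G(t) = t*(4 + t) (G(t) = t*(t + 4) = t*(4 + t))
W(b, Y) = b/9 (W(b, Y) = b*(1/9) = b/9)
(C(G(-3), 0 - 1*(-4))*90)*W(-1, 9) = ((0 - 1*(-4))*90)*((1/9)*(-1)) = ((0 + 4)*90)*(-1/9) = (4*90)*(-1/9) = 360*(-1/9) = -40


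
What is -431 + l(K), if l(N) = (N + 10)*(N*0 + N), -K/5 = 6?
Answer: 169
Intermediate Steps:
K = -30 (K = -5*6 = -30)
l(N) = N*(10 + N) (l(N) = (10 + N)*(0 + N) = (10 + N)*N = N*(10 + N))
-431 + l(K) = -431 - 30*(10 - 30) = -431 - 30*(-20) = -431 + 600 = 169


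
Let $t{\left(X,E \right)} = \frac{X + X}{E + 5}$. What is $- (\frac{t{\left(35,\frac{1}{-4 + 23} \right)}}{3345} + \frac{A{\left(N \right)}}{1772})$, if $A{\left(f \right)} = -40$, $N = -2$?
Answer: $\frac{262201}{14225616} \approx 0.018432$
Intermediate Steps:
$t{\left(X,E \right)} = \frac{2 X}{5 + E}$
$- (\frac{t{\left(35,\frac{1}{-4 + 23} \right)}}{3345} + \frac{A{\left(N \right)}}{1772}) = - (\frac{2 \cdot 35 \frac{1}{5 + \frac{1}{-4 + 23}}}{3345} - \frac{40}{1772}) = - (2 \cdot 35 \frac{1}{5 + \frac{1}{19}} \cdot \frac{1}{3345} - \frac{10}{443}) = - (2 \cdot 35 \frac{1}{\frac{96}{19}} \cdot \frac{1}{3345} - \frac{10}{443}) = - (2 \cdot 35 \cdot \frac{19}{96} \cdot \frac{1}{3345} - \frac{10}{443}) = - (\frac{665}{48} \cdot \frac{1}{3345} - \frac{10}{443}) = - (\frac{133}{32112} - \frac{10}{443}) = \left(-1\right) \left(- \frac{262201}{14225616}\right) = \frac{262201}{14225616}$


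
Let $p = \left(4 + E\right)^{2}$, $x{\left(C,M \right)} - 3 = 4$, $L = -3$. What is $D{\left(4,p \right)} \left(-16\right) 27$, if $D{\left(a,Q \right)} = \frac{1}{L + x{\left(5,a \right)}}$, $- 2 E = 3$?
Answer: $-108$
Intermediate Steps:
$x{\left(C,M \right)} = 7$ ($x{\left(C,M \right)} = 3 + 4 = 7$)
$E = - \frac{3}{2}$ ($E = \left(- \frac{1}{2}\right) 3 = - \frac{3}{2} \approx -1.5$)
$p = \frac{25}{4}$ ($p = \left(4 - \frac{3}{2}\right)^{2} = \left(\frac{5}{2}\right)^{2} = \frac{25}{4} \approx 6.25$)
$D{\left(a,Q \right)} = \frac{1}{4}$ ($D{\left(a,Q \right)} = \frac{1}{-3 + 7} = \frac{1}{4}$)
$D{\left(4,p \right)} \left(-16\right) 27 = \frac{1}{4} \left(-16\right) 27 = \left(-4\right) 27 = -108$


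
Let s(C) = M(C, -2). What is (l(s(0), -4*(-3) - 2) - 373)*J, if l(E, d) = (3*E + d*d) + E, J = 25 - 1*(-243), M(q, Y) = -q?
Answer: -73164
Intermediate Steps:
s(C) = -C
J = 268 (J = 25 + 243 = 268)
l(E, d) = d² + 4*E (l(E, d) = (3*E + d²) + E = (d² + 3*E) + E = d² + 4*E)
(l(s(0), -4*(-3) - 2) - 373)*J = (((-4*(-3) - 2)² + 4*(-1*0)) - 373)*268 = (((12 - 2)² + 4*0) - 373)*268 = ((10² + 0) - 373)*268 = ((100 + 0) - 373)*268 = (100 - 373)*268 = -273*268 = -73164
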